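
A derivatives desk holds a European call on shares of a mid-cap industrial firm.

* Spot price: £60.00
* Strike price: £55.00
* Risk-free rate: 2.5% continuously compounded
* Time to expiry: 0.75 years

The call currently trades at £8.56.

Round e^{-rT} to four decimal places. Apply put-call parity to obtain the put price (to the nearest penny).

e^(−rT) = e^(−0.025·0.75) = 0.9814
Put-call parity: C − P = S − K·e^(−rT) = 60 − 55·0.9814 = 60 − 53.9770 = 6.0230
P = C − (C − P) = 8.56 − (6.0230) = 2.5370

£2.54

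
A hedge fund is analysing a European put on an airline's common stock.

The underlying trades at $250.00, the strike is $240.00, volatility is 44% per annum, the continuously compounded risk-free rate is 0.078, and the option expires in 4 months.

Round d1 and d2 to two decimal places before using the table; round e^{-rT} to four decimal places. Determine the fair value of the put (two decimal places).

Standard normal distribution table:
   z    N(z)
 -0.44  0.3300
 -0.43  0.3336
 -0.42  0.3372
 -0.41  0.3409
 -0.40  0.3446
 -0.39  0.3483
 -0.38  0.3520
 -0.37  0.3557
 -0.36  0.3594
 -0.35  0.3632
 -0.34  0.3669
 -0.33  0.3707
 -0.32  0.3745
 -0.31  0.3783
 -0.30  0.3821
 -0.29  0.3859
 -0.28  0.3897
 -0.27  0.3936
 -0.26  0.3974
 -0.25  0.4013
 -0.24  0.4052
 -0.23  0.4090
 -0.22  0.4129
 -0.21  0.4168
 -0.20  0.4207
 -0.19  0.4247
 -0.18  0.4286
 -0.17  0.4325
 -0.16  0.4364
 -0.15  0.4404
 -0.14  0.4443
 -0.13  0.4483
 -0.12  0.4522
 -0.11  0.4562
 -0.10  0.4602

σ√T = 0.44 × 0.5774 = 0.2540
d₁ = [ln(250/240) + (0.078 + 0.44²/2)·0.3333] / 0.2540 = [0.0408 + 0.0583] / 0.2540 = 0.3901 ⇒ 0.39
d₂ = d₁ − σ√T = 0.3901 − 0.2540 = 0.1360 ⇒ 0.14
exp(−rT) = exp(−0.078·0.3333) = 0.9743
N(−d₂) = N(-0.14) = 0.4443;  N(−d₁) = N(-0.39) = 0.3483
P = 240·0.9743·0.4443 − 250·0.3483 = 103.8916 − 87.0750 = 16.8166

$16.82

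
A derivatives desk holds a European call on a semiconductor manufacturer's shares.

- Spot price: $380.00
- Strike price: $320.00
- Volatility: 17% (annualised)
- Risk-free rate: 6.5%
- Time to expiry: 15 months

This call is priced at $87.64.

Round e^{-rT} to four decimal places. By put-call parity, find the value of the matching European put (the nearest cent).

e^(−rT) = e^(−0.065·1.25) = 0.9220
Put-call parity: C − P = S − K·e^(−rT) = 380 − 320·0.9220 = 380 − 295.0400 = 84.9600
P = C − (C − P) = 87.64 − (84.9600) = 2.6800

$2.68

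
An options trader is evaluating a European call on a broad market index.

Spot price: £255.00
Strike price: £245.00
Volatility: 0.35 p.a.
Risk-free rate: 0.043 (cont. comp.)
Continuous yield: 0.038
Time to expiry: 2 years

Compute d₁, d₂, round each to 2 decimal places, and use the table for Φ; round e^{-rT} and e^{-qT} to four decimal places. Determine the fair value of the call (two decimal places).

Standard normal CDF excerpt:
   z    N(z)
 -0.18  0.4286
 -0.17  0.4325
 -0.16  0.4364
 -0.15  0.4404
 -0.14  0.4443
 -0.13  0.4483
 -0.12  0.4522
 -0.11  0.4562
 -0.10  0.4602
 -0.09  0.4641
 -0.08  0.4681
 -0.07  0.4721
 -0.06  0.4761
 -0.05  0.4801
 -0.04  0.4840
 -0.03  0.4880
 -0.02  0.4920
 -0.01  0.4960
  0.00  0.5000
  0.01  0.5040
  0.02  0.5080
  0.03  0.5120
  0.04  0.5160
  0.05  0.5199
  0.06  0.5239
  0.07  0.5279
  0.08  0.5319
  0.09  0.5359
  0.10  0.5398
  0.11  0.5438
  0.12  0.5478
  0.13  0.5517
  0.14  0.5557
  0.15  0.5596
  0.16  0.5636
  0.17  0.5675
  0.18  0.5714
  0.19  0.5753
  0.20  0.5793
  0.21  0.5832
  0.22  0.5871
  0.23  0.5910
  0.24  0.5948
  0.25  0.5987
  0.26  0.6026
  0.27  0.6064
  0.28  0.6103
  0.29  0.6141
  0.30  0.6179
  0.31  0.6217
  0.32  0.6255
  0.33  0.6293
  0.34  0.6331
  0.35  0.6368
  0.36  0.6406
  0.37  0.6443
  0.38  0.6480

T = 2;  σ√T = 0.4950
d₁ = [ln(255/245) + (0.043 − 0.038 + ½·0.35²)·2] / (σ√T) = (0.0400 + 0.1325) / 0.4950 = 0.3485 ⇒ 0.35
d₂ = 0.3485 − 0.4950 = -0.1465 ⇒ -0.15
e^(−qT) = e^(−0.038·2) = 0.9268;  e^(−rT) = e^(−0.043·2) = 0.9176
C = 255·0.9268·N(0.35) − 245·0.9176·N(-0.15) = 255·0.9268·0.6368 − 245·0.9176·0.4404 = 150.4975 − 99.0072 = 51.4903

£51.49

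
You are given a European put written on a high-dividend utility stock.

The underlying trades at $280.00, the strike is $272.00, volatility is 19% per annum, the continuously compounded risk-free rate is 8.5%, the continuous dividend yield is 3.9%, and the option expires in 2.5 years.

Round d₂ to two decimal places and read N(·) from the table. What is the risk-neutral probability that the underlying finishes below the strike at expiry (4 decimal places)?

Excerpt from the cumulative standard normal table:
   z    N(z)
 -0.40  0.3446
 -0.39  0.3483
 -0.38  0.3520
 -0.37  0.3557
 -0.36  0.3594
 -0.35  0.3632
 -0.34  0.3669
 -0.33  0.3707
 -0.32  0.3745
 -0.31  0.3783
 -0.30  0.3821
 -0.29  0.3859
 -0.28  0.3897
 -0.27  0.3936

T = 2.5;  σ√T = 0.3004
d₁ = [ln(280/272) + (0.085 − 0.039 + 0.19²/2)·2.5] / 0.3004 = [0.0290 + 0.1601] / 0.3004 = 0.6295 → 0.63
d₂ = d₁ − σ√T = 0.6295 − 0.3004 = 0.3291 → 0.33
Risk-neutral Pr[S_T < K] = N(−d₂) = N(-0.33) = 0.3707

0.3707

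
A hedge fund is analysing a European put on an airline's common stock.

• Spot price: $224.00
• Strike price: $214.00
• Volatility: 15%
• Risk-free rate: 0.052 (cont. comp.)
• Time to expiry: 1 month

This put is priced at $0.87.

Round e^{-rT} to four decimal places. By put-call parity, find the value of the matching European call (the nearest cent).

exp(−rT) = exp(−0.052·0.08333) = 0.9957
Put-call parity: C − P = S − K·e^(−rT) = 224 − 214·0.9957 = 224 − 213.0798 = 10.9202
C = P + (C − P) = 0.87 + (10.9202) = 11.7902

$11.79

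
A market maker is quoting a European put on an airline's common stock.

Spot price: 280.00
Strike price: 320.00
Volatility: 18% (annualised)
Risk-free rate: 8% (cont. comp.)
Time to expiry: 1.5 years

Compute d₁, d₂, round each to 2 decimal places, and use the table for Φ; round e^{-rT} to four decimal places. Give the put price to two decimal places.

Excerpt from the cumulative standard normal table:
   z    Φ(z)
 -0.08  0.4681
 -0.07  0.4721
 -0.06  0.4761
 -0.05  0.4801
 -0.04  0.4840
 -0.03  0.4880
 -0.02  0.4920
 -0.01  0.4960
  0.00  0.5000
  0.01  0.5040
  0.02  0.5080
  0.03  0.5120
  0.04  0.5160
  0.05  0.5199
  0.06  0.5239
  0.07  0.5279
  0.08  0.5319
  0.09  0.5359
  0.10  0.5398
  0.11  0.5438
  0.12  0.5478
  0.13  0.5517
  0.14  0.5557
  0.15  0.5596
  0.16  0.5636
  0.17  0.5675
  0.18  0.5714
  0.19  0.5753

26.63

σ√T = 0.18 × 1.2247 = 0.2205
ln(S/K) + (r + σ²/2)T = ln(280/320) + (0.08 + 0.18²/2)·1.5 = -0.1335 + 0.1443 = 0.0108
d₁ = 0.0108 / 0.2205 = 0.0488 → 0.05
d₂ = d₁ − σ√T = 0.0488 − 0.2205 = -0.1716 → -0.17
e^(−rT) = e^(−0.08·1.5) = 0.8869
P = 320·0.8869·N(0.17) − 280·N(-0.05) = 320·0.8869·0.5675 − 280·0.4801 = 161.0610 − 134.4280 = 26.6330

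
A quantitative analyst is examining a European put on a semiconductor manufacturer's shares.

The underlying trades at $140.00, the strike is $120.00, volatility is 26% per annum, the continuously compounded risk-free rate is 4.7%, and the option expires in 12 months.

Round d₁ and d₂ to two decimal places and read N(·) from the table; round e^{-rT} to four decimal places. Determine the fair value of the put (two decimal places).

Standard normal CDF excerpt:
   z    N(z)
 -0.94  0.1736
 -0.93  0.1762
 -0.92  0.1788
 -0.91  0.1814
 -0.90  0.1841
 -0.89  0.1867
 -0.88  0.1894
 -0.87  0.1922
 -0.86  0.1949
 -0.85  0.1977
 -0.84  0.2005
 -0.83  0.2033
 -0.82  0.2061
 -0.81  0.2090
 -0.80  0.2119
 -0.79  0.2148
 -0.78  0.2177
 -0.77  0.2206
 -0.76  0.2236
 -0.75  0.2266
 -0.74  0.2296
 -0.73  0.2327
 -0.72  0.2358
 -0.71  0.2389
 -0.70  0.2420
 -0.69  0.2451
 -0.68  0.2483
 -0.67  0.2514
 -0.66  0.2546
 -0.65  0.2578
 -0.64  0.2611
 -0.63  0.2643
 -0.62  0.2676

$4.12

σ√T = 0.26·√1 = 0.2600
d₁ = [ln(140/120) + (0.047 + 0.26²/2)·1] / 0.2600 = [0.1542 + 0.0808] / 0.2600 = 0.9037 which rounds to 0.90
d₂ = d₁ − σ√T = 0.9037 − 0.2600 = 0.6437 which rounds to 0.64
e^(−rT) = e^(−0.047·1) = 0.9541
N(−d₂) = N(-0.64) = 0.2611;  N(−d₁) = N(-0.90) = 0.1841
P = 120·0.9541·0.2611 − 140·0.1841 = 29.8939 − 25.7740 = 4.1199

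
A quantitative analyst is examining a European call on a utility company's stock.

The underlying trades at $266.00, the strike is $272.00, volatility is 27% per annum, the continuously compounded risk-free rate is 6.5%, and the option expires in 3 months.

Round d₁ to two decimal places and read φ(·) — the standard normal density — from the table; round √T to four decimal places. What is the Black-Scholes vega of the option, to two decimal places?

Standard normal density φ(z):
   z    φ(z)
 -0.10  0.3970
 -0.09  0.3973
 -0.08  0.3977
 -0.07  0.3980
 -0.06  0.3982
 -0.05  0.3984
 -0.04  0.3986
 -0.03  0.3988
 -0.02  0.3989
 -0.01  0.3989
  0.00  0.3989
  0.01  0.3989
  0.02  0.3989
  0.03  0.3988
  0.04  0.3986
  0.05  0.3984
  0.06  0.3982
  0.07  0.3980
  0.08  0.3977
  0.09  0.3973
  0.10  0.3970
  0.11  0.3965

σ√T = 0.27 × 0.5000 = 0.1350
ln(S/K) + (r + σ²/2)T = ln(266/272) + (0.065 + 0.27²/2)·0.25 = -0.0223 + 0.0254 = 0.0031
d₁ = 0.0031 / 0.1350 = 0.0226 → 0.02
√T = √0.25 = 0.5000
φ(d₁) = φ(0.02) = 0.3989
vega = S·φ(d₁)·√T = 266·0.3989·0.5000 = 53.0537

53.05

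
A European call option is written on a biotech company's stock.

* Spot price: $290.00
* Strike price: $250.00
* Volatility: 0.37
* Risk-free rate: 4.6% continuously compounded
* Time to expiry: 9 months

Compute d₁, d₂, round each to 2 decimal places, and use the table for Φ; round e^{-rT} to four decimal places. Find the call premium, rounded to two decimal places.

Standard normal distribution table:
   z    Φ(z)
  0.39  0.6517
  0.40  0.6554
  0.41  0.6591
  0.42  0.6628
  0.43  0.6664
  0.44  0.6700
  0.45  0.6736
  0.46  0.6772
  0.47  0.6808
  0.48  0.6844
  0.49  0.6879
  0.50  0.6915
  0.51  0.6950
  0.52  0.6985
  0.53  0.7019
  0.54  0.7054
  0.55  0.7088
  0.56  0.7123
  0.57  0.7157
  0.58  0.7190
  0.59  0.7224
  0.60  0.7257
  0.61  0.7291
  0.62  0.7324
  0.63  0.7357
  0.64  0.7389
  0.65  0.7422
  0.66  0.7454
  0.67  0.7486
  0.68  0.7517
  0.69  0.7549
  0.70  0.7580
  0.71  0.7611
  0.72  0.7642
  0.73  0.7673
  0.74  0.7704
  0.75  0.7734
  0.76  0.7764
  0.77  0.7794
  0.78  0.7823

σ√T = 0.37·√0.75 = 0.3204
d₁ = [ln(290/250) + (0.046 + 0.37²/2)·0.75] / 0.3204 = [0.1484 + 0.0858] / 0.3204 = 0.7311 ≈ 0.73
d₂ = d₁ − σ√T = 0.7311 − 0.3204 = 0.4106 ≈ 0.41
e^(−rT) = e^(−0.046·0.75) = 0.9661
N(d₁) = N(0.73) = 0.7673;  N(d₂) = N(0.41) = 0.6591
C = 290·0.7673 − 250·0.9661·0.6591 = 222.5170 − 159.1891 = 63.3279

$63.33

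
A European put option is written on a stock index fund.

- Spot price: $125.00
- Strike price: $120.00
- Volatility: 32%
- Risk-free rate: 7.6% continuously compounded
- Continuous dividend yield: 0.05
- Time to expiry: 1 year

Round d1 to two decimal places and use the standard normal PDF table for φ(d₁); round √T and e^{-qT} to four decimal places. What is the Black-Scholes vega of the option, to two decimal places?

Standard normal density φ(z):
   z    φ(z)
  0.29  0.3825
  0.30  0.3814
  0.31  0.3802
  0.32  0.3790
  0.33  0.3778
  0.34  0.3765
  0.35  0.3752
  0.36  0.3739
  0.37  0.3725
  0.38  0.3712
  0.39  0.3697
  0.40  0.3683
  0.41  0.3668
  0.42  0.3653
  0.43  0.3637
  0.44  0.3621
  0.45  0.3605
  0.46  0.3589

T = 1;  σ√T = 0.3200
d₁ = [ln(125/120) + (0.076 − 0.05 + 0.32²/2)·1] / 0.3200 = [0.0408 + 0.0772] / 0.3200 = 0.3688 → 0.37
√T = √1 = 1.0000
φ(d₁) = φ(0.37) = 0.3725
exp(−qT) = exp(−0.05·1) = 0.9512
vega = S·exp(−qT)·φ(d₁)·√T = 125·0.9512·0.3725·1.0000 = 44.2903

44.29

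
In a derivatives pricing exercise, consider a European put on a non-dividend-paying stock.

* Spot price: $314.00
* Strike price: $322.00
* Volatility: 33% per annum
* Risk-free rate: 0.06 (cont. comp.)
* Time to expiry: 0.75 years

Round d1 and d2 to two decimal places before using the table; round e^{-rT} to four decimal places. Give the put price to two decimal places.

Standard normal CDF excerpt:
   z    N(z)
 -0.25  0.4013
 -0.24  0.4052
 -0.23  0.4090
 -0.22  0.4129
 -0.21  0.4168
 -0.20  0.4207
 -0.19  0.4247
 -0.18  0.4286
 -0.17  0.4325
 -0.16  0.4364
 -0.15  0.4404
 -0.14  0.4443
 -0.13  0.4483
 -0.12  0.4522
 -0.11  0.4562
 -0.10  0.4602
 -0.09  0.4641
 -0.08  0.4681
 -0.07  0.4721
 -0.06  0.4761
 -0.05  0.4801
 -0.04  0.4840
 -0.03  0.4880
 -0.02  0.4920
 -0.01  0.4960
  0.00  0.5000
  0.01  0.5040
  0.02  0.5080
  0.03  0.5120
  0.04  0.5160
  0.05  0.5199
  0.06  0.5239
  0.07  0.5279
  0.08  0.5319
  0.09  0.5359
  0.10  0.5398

$31.63

T = 0.75;  σ√T = 0.2858
ln(S/K) + (r + σ²/2)T = ln(314/322) + (0.06 + 0.33²/2)·0.75 = -0.0252 + 0.0858 = 0.0607
d₁ = 0.0607 / 0.2858 = 0.2123 ≈ 0.21
d₂ = d₁ − σ√T = 0.2123 − 0.2858 = -0.0735 ≈ -0.07
e^(−rT) = e^(−0.06·0.75) = 0.9560
N(−d₂) = N(0.07) = 0.5279;  N(−d₁) = N(-0.21) = 0.4168
P = 322·0.9560·0.5279 − 314·0.4168 = 162.5045 − 130.8752 = 31.6293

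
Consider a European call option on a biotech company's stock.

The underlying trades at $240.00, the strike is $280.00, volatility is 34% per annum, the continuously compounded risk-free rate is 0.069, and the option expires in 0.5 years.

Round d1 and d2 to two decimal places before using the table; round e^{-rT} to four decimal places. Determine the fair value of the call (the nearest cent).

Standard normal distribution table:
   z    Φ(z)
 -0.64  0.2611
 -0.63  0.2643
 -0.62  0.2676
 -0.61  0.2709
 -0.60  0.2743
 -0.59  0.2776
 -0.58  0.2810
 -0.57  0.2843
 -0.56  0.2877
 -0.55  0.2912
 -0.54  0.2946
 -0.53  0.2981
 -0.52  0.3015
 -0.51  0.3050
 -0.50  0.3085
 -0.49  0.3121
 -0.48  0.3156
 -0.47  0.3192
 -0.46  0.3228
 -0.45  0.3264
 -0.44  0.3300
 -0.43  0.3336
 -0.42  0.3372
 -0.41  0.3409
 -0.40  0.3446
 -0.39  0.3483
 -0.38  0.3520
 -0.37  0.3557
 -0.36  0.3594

$12.09

σ√T = 0.34·√0.5 = 0.2404
d₁ = [ln(240/280) + (0.069 + ½·0.34²)·0.5] / (σ√T) = (-0.1542 + 0.0634) / 0.2404 = -0.3775 ≈ -0.38
d₂ = -0.3775 − 0.2404 = -0.6179 ≈ -0.62
e^(−rT) = e^(−0.069·0.5) = 0.9661
C = 240·N(-0.38) − 280·0.9661·N(-0.62) = 240·0.3520 − 280·0.9661·0.2676 = 84.4800 − 72.3879 = 12.0921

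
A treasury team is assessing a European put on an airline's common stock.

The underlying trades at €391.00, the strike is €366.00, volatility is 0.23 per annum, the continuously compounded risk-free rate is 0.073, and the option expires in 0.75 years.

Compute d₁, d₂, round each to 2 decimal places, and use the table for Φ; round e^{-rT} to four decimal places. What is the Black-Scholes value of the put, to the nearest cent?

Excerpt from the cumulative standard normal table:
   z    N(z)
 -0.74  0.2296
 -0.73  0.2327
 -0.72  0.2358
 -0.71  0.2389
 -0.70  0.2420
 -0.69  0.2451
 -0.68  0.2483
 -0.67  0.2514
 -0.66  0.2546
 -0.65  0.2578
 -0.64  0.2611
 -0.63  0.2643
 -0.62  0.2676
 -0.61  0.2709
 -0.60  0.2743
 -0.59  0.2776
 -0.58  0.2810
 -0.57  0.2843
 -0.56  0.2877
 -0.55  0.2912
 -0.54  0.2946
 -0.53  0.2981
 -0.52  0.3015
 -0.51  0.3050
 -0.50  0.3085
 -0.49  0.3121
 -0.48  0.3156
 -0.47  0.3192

€12.27

σ√T = 0.23 × 0.8660 = 0.1992
d₁ = [ln(391/366) + (0.073 + 0.23²/2)·0.75] / 0.1992 = [0.0661 + 0.0746] / 0.1992 = 0.7062 → 0.71
d₂ = d₁ − σ√T = 0.7062 − 0.1992 = 0.5070 → 0.51
e^(−rT) = e^(−0.073·0.75) = 0.9467
N(−d₂) = N(-0.51) = 0.3050;  N(−d₁) = N(-0.71) = 0.2389
P = 366·0.9467·0.3050 − 391·0.2389 = 105.6801 − 93.4099 = 12.2702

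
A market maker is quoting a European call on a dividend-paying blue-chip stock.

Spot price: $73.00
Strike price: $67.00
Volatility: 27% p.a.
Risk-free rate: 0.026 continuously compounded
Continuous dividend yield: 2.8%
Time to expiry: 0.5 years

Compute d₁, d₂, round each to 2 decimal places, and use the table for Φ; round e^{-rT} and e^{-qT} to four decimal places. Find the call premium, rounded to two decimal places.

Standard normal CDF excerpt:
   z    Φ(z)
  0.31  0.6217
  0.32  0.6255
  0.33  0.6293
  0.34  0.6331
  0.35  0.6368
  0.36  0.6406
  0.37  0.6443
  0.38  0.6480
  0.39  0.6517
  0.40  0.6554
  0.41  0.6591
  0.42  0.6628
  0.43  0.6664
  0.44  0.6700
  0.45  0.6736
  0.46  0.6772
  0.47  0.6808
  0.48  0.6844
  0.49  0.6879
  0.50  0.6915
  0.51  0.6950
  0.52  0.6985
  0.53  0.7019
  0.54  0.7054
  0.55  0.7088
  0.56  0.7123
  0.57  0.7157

$8.66

T = 0.5;  σ√T = 0.1909
ln(S/K) + (r − q + σ²/2)T = ln(73/67) + (0.026 − 0.028 + 0.27²/2)·0.5 = 0.0858 + 0.0172 = 0.1030
d₁ = 0.1030 / 0.1909 = 0.5395 which rounds to 0.54
d₂ = d₁ − σ√T = 0.5395 − 0.1909 = 0.3485 which rounds to 0.35
exp(−qT) = exp(−0.028·0.5) = 0.9861;  exp(−rT) = exp(−0.026·0.5) = 0.9871
C = 73·0.9861·N(0.54) − 67·0.9871·N(0.35) = 73·0.9861·0.7054 − 67·0.9871·0.6368 = 50.7784 − 42.1152 = 8.6632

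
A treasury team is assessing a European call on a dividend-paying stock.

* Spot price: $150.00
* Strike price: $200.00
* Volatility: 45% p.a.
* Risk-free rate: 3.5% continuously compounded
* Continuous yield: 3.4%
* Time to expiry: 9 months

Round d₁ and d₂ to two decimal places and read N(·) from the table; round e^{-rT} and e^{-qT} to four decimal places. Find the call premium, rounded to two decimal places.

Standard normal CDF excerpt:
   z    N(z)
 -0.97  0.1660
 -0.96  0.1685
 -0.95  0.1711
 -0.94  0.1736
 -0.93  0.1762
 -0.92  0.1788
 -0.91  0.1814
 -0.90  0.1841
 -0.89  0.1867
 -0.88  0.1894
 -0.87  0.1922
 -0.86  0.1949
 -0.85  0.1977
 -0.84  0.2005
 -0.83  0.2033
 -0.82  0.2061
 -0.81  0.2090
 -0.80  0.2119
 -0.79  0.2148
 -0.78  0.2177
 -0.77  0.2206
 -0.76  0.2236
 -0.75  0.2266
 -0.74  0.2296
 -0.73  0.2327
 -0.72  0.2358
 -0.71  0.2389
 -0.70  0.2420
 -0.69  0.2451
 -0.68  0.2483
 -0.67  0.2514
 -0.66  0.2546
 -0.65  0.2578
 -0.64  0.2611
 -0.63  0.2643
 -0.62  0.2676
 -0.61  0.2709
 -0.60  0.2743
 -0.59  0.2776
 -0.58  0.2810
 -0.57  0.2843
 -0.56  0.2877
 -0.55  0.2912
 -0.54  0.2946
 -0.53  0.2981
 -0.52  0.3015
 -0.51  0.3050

$8.75

σ√T = 0.45·√0.75 = 0.3897
d₁ = [ln(150/200) + (0.035 − 0.034 + 0.45²/2)·0.75] / 0.3897 = [-0.2877 + 0.0767] / 0.3897 = -0.5414 ⇒ -0.54
d₂ = d₁ − σ√T = -0.5414 − 0.3897 = -0.9311 ⇒ -0.93
exp(−qT) = exp(−0.034·0.75) = 0.9748;  exp(−rT) = exp(−0.035·0.75) = 0.9741
N(d₁) = N(-0.54) = 0.2946;  N(d₂) = N(-0.93) = 0.1762
C = 150·0.9748·0.2946 − 200·0.9741·0.1762 = 43.0764 − 34.3273 = 8.7491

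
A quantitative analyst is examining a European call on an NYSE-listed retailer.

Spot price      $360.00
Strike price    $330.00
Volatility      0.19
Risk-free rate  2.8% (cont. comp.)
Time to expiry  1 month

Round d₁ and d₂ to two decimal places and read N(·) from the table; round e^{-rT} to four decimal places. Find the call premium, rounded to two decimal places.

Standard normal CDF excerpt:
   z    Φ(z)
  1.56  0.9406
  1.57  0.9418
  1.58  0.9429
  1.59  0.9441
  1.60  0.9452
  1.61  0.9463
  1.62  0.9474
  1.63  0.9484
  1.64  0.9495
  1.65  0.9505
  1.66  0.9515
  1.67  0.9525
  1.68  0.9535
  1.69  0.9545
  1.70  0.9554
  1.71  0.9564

$31.34

T = 0.08333;  σ√T = 0.0548
d₁ = [ln(360/330) + (0.028 + 0.19²/2)·0.08333] / 0.0548 = [0.0870 + 0.0038] / 0.0548 = 1.6564 which rounds to 1.66
d₂ = d₁ − σ√T = 1.6564 − 0.0548 = 1.6015 which rounds to 1.60
e^(−rT) = e^(−0.028·0.08333) = 0.9977
C = 360·N(1.66) − 330·0.9977·N(1.60) = 360·0.9515 − 330·0.9977·0.9452 = 342.5400 − 311.1986 = 31.3414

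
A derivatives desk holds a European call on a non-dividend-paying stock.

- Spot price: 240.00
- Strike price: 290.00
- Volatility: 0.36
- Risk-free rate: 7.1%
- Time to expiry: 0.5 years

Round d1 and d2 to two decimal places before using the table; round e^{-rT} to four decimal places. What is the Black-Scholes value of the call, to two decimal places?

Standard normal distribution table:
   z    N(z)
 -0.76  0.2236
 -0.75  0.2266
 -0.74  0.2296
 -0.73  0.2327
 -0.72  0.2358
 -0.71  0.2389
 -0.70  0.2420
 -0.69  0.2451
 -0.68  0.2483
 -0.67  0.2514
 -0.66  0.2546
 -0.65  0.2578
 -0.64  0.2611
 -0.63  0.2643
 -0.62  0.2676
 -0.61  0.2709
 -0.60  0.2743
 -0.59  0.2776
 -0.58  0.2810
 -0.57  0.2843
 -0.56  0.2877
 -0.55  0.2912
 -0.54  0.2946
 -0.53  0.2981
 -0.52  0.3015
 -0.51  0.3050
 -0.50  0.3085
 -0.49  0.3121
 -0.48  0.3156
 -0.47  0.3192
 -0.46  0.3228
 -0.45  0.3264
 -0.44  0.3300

T = 0.5;  σ√T = 0.2546
d₁ = [ln(240/290) + (0.071 + ½·0.36²)·0.5] / (σ√T) = (-0.1892 + 0.0679) / 0.2546 = -0.4767 which rounds to -0.48
d₂ = -0.4767 − 0.2546 = -0.7312 which rounds to -0.73
exp(−rT) = exp(−0.071·0.5) = 0.9651
C = 240·N(-0.48) − 290·0.9651·N(-0.73) = 240·0.3156 − 290·0.9651·0.2327 = 75.7440 − 65.1278 = 10.6162

10.62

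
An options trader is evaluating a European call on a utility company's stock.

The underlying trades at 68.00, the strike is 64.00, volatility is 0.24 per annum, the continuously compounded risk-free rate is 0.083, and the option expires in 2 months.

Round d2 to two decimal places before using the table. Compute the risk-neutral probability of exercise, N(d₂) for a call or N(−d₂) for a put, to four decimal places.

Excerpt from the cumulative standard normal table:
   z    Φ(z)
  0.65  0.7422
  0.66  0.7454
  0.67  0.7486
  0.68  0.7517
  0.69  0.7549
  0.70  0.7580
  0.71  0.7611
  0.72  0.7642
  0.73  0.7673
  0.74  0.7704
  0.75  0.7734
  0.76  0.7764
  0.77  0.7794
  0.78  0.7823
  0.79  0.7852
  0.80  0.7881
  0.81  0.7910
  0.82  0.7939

σ√T = 0.24·√0.1667 = 0.0980
ln(S/K) + (r + σ²/2)T = ln(68/64) + (0.083 + 0.24²/2)·0.1667 = 0.0606 + 0.0186 = 0.0793
d₁ = 0.0793 / 0.0980 = 0.8089 which rounds to 0.81
d₂ = d₁ − σ√T = 0.8089 − 0.0980 = 0.7109 which rounds to 0.71
Pr(exercise) under Q = N(d₂) = 0.7611

0.7611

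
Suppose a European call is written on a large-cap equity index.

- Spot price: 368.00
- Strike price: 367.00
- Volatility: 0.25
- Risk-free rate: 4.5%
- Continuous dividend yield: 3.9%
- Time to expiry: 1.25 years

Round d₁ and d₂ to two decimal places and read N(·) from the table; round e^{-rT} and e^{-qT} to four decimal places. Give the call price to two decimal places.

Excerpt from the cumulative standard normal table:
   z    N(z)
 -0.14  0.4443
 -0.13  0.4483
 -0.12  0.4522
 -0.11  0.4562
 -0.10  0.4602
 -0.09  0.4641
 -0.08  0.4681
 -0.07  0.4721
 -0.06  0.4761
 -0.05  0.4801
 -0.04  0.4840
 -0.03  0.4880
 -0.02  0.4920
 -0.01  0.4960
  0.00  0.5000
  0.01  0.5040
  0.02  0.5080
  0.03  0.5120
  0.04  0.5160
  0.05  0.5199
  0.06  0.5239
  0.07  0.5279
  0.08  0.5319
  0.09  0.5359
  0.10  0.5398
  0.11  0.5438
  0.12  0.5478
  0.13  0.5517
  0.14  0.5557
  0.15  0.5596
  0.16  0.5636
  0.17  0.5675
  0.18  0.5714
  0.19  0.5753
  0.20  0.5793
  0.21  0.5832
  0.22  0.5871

40.61

σ√T = 0.25·√1.25 = 0.2795
d₁ = [ln(368/367) + (0.045 − 0.039 + ½·0.25²)·1.25] / (σ√T) = (0.0027 + 0.0466) / 0.2795 = 0.1763 ⇒ 0.18
d₂ = 0.1763 − 0.2795 = -0.1032 ⇒ -0.10
e^(−qT) = e^(−0.039·1.25) = 0.9524;  e^(−rT) = e^(−0.045·1.25) = 0.9453
N(d₁) = N(0.18) = 0.5714;  N(d₂) = N(-0.10) = 0.4602
C = 368·0.9524·0.5714 − 367·0.9453·0.4602 = 200.2661 − 159.6549 = 40.6112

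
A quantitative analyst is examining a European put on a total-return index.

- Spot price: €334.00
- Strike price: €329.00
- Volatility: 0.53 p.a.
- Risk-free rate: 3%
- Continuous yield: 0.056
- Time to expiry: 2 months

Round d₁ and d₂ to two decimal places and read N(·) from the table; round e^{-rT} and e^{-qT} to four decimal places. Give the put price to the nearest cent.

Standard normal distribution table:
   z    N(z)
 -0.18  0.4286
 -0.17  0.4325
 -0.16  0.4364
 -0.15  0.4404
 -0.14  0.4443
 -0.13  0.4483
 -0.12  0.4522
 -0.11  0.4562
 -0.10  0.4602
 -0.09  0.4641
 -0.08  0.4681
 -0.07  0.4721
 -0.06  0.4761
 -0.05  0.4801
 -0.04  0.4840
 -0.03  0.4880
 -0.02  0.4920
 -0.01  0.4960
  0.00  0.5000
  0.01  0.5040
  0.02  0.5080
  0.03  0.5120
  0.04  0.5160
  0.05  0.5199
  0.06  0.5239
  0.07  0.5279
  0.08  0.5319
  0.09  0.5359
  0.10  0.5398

σ√T = 0.53·√0.1667 = 0.2164
d₁ = [ln(334/329) + (0.03 − 0.056 + ½·0.53²)·0.1667] / (σ√T) = (0.0151 + 0.0191) / 0.2164 = 0.1579 which rounds to 0.16
d₂ = 0.1579 − 0.2164 = -0.0585 which rounds to -0.06
e^(−qT) = e^(−0.056·0.1667) = 0.9907;  e^(−rT) = e^(−0.03·0.1667) = 0.9950
P = 329·0.9950·N(0.06) − 334·0.9907·N(-0.16) = 329·0.9950·0.5239 − 334·0.9907·0.4364 = 171.5013 − 144.4021 = 27.0992

€27.10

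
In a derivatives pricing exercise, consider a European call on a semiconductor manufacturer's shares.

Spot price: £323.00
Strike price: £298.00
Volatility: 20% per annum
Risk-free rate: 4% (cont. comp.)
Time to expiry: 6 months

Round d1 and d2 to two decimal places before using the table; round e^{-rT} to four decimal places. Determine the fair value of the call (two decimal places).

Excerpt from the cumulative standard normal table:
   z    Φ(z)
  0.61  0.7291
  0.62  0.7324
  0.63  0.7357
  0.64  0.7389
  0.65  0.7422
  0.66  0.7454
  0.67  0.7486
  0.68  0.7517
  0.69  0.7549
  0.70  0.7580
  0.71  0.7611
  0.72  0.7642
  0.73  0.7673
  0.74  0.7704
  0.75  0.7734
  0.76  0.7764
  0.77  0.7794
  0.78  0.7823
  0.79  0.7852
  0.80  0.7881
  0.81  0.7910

£36.85

σ√T = 0.2 × 0.7071 = 0.1414
d₁ = [ln(323/298) + (0.04 + 0.2²/2)·0.5] / 0.1414 = [0.0806 + 0.0300] / 0.1414 = 0.7818 ⇒ 0.78
d₂ = d₁ − σ√T = 0.7818 − 0.1414 = 0.6403 ⇒ 0.64
exp(−rT) = exp(−0.04·0.5) = 0.9802
C = 323·N(0.78) − 298·0.9802·N(0.64) = 323·0.7823 − 298·0.9802·0.7389 = 252.6829 − 215.8324 = 36.8505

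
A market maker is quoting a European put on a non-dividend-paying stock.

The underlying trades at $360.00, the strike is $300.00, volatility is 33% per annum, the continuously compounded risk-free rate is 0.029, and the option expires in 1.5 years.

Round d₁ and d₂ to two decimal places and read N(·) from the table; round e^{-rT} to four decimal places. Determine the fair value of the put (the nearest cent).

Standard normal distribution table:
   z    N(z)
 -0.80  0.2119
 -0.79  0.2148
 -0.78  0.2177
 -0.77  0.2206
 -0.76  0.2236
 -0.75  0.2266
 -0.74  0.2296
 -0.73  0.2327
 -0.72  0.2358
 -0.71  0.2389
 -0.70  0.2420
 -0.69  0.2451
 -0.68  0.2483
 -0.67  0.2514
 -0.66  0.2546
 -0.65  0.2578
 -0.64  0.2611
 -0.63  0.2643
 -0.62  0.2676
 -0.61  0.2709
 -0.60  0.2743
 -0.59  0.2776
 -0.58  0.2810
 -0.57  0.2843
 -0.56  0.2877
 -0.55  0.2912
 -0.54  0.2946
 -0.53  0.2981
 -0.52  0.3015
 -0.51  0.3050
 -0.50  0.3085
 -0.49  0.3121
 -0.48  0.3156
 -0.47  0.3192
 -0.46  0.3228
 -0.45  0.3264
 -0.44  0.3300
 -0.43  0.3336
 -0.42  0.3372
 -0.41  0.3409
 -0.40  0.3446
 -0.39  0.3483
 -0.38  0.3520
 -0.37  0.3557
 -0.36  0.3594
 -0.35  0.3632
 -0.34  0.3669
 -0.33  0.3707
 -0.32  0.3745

σ√T = 0.33·√1.5 = 0.4042
d₁ = [ln(360/300) + (0.029 + ½·0.33²)·1.5] / (σ√T) = (0.1823 + 0.1252) / 0.4042 = 0.7608 ⇒ 0.76
d₂ = 0.7608 − 0.4042 = 0.3567 ⇒ 0.36
e^(−rT) = e^(−0.029·1.5) = 0.9574
N(−d₂) = N(-0.36) = 0.3594;  N(−d₁) = N(-0.76) = 0.2236
P = 300·0.9574·0.3594 − 360·0.2236 = 103.2269 − 80.4960 = 22.7309

$22.73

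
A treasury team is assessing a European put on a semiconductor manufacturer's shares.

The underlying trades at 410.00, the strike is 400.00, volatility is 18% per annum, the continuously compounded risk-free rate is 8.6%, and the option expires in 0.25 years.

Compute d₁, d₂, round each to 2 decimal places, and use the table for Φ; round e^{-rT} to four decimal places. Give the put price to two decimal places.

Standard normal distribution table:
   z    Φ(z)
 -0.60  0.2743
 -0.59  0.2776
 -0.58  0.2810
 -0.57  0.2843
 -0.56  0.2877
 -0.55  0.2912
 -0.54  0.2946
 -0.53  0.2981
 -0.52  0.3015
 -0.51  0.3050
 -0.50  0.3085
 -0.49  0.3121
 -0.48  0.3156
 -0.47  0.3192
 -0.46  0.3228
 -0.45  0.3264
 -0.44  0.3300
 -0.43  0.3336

σ√T = 0.18 × 0.5000 = 0.0900
d₁ = [ln(410/400) + (0.086 + 0.18²/2)·0.25] / 0.0900 = [0.0247 + 0.0255] / 0.0900 = 0.5583 ⇒ 0.56
d₂ = d₁ − σ√T = 0.5583 − 0.0900 = 0.4683 ⇒ 0.47
e^(−rT) = e^(−0.086·0.25) = 0.9787
N(−d₂) = N(-0.47) = 0.3192;  N(−d₁) = N(-0.56) = 0.2877
P = 400·0.9787·0.3192 − 410·0.2877 = 124.9604 − 117.9570 = 7.0034

7.00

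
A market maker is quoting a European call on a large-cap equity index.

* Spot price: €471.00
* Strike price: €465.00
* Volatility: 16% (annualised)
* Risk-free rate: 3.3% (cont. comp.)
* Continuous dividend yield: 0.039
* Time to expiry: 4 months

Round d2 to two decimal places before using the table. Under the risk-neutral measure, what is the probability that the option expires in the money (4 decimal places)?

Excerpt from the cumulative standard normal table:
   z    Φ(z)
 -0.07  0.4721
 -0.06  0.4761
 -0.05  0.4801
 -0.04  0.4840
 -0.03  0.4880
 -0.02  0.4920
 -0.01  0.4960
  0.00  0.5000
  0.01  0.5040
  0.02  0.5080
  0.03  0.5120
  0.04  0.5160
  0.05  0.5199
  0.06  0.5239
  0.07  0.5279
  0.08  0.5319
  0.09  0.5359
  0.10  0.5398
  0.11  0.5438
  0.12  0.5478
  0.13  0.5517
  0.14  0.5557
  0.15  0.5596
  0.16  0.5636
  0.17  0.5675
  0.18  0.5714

σ√T = 0.16 × 0.5774 = 0.0924
d₁ = [ln(471/465) + (0.033 − 0.039 + ½·0.16²)·0.3333] / (σ√T) = (0.0128 + 0.0023) / 0.0924 = 0.1633 → 0.16
d₂ = 0.1633 − 0.0924 = 0.0709 → 0.07
Pr(exercise) under Q = N(d₂) = 0.5279

0.5279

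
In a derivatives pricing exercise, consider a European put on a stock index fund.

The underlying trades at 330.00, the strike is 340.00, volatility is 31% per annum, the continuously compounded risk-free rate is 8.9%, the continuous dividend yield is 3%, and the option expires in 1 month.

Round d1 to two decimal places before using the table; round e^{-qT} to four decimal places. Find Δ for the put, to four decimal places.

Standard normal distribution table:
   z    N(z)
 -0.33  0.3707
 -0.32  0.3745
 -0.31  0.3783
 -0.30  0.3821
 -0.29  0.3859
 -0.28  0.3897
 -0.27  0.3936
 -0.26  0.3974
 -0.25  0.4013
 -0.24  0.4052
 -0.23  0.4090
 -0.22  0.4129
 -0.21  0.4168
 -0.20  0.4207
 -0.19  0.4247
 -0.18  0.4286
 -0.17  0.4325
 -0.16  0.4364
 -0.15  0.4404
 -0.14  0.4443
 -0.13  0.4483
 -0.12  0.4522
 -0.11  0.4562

T = 0.08333;  σ√T = 0.0895
ln(S/K) + (r − q + σ²/2)T = ln(330/340) + (0.089 − 0.03 + 0.31²/2)·0.08333 = -0.0299 + 0.0089 = -0.0209
d₁ = -0.0209 / 0.0895 = -0.2339 ≈ -0.23
N(d₁) = N(-0.23) = 0.4090
Δ_put = e^(−qT)·(N(d₁) − 1) = 0.9975·(0.4090 − 1) = -0.5895

-0.5895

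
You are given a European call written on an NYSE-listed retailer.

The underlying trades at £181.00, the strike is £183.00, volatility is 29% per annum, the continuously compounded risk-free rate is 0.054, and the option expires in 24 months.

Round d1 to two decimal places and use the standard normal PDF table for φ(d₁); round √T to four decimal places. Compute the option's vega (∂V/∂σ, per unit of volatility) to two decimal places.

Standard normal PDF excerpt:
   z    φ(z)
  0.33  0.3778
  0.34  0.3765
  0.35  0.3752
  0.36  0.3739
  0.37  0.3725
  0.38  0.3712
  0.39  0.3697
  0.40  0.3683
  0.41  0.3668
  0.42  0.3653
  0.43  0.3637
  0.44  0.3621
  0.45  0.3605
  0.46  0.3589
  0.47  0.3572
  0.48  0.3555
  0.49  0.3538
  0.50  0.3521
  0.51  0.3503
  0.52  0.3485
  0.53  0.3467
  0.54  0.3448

σ√T = 0.29 × 1.4142 = 0.4101
ln(S/K) + (r + σ²/2)T = ln(181/183) + (0.054 + 0.29²/2)·2 = -0.0110 + 0.1921 = 0.1811
d₁ = 0.1811 / 0.4101 = 0.4416 ≈ 0.44
√T = √2 = 1.4142
φ(d₁) = φ(0.44) = 0.3621
vega = S·φ(d₁)·√T = 181·0.3621·1.4142 = 92.6868

92.69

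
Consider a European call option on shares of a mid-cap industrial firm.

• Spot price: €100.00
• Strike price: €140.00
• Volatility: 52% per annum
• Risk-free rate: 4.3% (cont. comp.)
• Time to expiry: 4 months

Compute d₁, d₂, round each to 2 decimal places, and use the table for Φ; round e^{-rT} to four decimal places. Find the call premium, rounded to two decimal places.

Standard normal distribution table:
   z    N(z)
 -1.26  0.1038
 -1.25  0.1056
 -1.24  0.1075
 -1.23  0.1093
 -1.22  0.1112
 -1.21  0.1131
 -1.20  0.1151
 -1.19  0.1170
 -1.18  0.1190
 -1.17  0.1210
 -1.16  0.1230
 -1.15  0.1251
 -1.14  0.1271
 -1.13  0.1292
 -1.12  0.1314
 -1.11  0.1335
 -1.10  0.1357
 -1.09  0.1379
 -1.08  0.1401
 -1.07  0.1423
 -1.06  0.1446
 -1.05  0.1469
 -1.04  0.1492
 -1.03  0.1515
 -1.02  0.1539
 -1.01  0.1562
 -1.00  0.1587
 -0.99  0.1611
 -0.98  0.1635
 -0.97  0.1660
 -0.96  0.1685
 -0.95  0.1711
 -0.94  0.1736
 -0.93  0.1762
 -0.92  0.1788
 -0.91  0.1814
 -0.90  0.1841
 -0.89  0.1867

T = 0.3333;  σ√T = 0.3002
d₁ = [ln(100/140) + (0.043 + ½·0.52²)·0.3333] / (σ√T) = (-0.3365 + 0.0594) / 0.3002 = -0.9229 ≈ -0.92
d₂ = -0.9229 − 0.3002 = -1.2231 ≈ -1.22
e^(−rT) = e^(−0.043·0.3333) = 0.9858
N(d₁) = N(-0.92) = 0.1788;  N(d₂) = N(-1.22) = 0.1112
C = 100·0.1788 − 140·0.9858·0.1112 = 17.8800 − 15.3469 = 2.5331

€2.53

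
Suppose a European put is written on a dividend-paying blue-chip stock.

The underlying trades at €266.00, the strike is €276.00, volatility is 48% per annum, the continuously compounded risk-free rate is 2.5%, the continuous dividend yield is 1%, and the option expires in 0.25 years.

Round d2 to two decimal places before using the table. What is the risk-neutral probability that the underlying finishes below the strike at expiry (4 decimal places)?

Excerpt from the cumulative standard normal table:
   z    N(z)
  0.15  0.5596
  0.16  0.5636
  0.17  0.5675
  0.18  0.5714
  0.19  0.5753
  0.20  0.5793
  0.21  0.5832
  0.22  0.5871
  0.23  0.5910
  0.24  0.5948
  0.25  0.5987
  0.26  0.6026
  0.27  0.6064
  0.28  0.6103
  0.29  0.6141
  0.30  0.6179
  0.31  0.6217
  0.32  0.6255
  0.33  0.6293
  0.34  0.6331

0.6026

σ√T = 0.48·√0.25 = 0.2400
d₁ = [ln(266/276) + (0.025 − 0.01 + 0.48²/2)·0.25] / 0.2400 = [-0.0369 + 0.0326] / 0.2400 = -0.0181 ≈ -0.02
d₂ = d₁ − σ√T = -0.0181 − 0.2400 = -0.2581 ≈ -0.26
Risk-neutral Pr[S_T < K] = N(−d₂) = N(0.26) = 0.6026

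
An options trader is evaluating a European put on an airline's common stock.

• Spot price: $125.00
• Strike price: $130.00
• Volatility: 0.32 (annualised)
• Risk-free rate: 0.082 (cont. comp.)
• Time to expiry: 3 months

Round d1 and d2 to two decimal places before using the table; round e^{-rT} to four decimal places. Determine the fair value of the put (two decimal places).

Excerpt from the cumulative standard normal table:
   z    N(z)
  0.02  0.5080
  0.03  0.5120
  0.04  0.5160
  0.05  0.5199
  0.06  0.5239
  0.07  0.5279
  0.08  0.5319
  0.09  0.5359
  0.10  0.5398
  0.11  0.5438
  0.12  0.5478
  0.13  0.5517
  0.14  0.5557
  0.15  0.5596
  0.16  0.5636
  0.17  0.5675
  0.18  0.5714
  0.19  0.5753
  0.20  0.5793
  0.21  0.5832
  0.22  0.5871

$9.28

σ√T = 0.32 × 0.5000 = 0.1600
d₁ = [ln(125/130) + (0.082 + ½·0.32²)·0.25] / (σ√T) = (-0.0392 + 0.0333) / 0.1600 = -0.0370 ⇒ -0.04
d₂ = -0.0370 − 0.1600 = -0.1970 ⇒ -0.20
e^(−rT) = e^(−0.082·0.25) = 0.9797
N(−d₂) = N(0.20) = 0.5793;  N(−d₁) = N(0.04) = 0.5160
P = 130·0.9797·0.5793 − 125·0.5160 = 73.7802 − 64.5000 = 9.2802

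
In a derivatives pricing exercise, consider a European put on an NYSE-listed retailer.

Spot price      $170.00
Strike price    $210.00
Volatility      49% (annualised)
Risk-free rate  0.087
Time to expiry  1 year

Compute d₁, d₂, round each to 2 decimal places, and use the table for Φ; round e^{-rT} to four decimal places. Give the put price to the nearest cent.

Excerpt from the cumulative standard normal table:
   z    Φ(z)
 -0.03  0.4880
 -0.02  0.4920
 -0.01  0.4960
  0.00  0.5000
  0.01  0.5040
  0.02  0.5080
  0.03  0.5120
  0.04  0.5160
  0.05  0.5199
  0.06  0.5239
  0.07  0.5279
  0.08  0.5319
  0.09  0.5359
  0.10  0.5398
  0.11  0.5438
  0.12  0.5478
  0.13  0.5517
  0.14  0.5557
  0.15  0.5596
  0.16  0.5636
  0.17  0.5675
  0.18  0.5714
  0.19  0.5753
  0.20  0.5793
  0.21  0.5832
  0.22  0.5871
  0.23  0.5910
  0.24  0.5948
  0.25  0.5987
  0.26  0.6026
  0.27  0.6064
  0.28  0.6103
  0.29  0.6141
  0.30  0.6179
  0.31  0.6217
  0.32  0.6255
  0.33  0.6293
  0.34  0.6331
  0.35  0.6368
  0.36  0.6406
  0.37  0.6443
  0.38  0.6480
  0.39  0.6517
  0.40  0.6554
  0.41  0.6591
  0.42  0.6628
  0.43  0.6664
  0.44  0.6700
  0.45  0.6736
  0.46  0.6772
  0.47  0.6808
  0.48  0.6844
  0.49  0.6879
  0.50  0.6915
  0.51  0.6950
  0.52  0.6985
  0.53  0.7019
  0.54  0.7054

σ√T = 0.49·√1 = 0.4900
ln(S/K) + (r + σ²/2)T = ln(170/210) + (0.087 + 0.49²/2)·1 = -0.2113 + 0.2070 = -0.0043
d₁ = -0.0043 / 0.4900 = -0.0087 which rounds to -0.01
d₂ = d₁ − σ√T = -0.0087 − 0.4900 = -0.4987 which rounds to -0.50
exp(−rT) = exp(−0.087·1) = 0.9167
N(−d₂) = N(0.50) = 0.6915;  N(−d₁) = N(0.01) = 0.5040
P = 210·0.9167·0.6915 − 170·0.5040 = 133.1186 − 85.6800 = 47.4386

$47.44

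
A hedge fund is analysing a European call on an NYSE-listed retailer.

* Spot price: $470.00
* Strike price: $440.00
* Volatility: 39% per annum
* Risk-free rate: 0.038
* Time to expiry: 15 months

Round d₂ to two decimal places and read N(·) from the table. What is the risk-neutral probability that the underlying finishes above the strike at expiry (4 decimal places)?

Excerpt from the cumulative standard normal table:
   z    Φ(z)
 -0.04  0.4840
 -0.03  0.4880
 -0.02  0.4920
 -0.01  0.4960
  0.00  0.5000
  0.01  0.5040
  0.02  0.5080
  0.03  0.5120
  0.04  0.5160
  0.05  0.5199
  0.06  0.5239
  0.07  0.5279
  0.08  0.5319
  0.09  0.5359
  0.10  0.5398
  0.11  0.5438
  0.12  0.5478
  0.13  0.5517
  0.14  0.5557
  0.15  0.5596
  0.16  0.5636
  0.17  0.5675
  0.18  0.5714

σ√T = 0.39·√1.25 = 0.4360
d₁ = [ln(470/440) + (0.038 + 0.39²/2)·1.25] / 0.4360 = [0.0660 + 0.1426] / 0.4360 = 0.4782 → 0.48
d₂ = d₁ − σ√T = 0.4782 − 0.4360 = 0.0422 → 0.04
Risk-neutral Pr[S_T > K] = N(d₂) = N(0.04) = 0.5160

0.5160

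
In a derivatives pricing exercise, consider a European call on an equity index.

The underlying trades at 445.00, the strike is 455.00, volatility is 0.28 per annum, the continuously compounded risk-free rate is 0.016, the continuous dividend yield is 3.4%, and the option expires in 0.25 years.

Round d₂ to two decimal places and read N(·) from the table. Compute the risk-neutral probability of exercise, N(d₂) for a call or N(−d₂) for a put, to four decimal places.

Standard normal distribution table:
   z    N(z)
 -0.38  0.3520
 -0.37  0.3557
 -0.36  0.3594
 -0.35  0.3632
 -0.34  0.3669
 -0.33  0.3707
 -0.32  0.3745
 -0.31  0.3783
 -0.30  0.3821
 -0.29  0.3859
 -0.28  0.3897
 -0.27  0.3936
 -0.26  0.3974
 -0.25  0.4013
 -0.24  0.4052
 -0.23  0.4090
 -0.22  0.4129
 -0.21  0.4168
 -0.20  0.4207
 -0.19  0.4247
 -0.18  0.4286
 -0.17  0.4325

0.3974

σ√T = 0.28·√0.25 = 0.1400
d₁ = [ln(445/455) + (0.016 − 0.034 + 0.28²/2)·0.25] / 0.1400 = [-0.0222 + 0.0053] / 0.1400 = -0.1209 ⇒ -0.12
d₂ = d₁ − σ√T = -0.1209 − 0.1400 = -0.2609 ⇒ -0.26
Pr(exercise) under Q = N(d₂) = 0.3974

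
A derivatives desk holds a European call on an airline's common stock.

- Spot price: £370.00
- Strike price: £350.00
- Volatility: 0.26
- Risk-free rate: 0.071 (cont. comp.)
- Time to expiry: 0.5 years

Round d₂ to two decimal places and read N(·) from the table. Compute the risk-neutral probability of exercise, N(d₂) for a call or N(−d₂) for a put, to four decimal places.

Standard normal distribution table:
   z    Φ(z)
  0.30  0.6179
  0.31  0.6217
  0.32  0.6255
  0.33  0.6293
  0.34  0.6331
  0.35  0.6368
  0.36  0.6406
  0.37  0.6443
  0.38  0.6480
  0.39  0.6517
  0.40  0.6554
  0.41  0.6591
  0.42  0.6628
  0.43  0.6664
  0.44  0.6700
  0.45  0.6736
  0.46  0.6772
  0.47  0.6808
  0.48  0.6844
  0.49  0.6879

0.6554

T = 0.5;  σ√T = 0.1838
d₁ = [ln(370/350) + (0.071 + 0.26²/2)·0.5] / 0.1838 = [0.0556 + 0.0524] / 0.1838 = 0.5873 ≈ 0.59
d₂ = d₁ − σ√T = 0.5873 − 0.1838 = 0.4034 ≈ 0.40
Pr(exercise) under Q = N(d₂) = 0.6554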